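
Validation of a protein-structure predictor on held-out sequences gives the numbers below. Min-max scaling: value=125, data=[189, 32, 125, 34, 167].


min=32, max=189
(125-32)/(189-32) = 93/157 = 0.5924

0.5924


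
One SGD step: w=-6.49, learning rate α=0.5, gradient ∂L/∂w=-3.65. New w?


w_new = w - α·∇
= -6.49 - 0.5·-3.65
= -6.49 + 1.825
= -4.665

-4.665


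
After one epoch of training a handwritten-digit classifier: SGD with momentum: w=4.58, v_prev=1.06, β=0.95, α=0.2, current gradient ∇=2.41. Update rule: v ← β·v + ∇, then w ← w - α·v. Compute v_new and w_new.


v_new = 0.95·1.06 + 2.41 = 1.007 + 2.41 = 3.417
w_new = 4.58 - 0.2·3.417 = 4.58 - 0.6834 = 3.8966

v_new=3.417, w_new=3.8966


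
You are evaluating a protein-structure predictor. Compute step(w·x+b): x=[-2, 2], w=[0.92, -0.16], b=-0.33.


z = (-2)·(0.92) + (2)·(-0.16) - 0.33
  = -2.49
step(z) = 0 (z<0)

0


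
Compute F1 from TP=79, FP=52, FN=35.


Precision = 79/131 = 0.6031
Recall = 79/114 = 0.693
F1 = 2·P·R/(P+R) = 2·TP/(2·TP+FP+FN) = 158/(158+52+35) = 158/245 = 0.6449

0.6449


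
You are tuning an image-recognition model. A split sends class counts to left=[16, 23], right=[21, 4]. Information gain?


Parent = [37, 27], H_parent = 0.9823
H_left = 0.9766 (n=39), H_right = 0.6343 (n=25)
H_children = (39/64)·0.9766 + (25/64)·0.6343 = 0.8429
IG = 0.9823 - 0.8429 = 0.1394

0.1394


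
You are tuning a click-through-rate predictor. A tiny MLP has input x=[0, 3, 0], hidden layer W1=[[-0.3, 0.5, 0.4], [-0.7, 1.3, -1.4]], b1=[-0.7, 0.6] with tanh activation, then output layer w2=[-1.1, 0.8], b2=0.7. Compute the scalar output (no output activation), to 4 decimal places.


z1[0] = (-0.3)·(0) + (0.5)·(3) + (0.4)·(0) - 0.7 = 0.8
z1[1] = (-0.7)·(0) + (1.3)·(3) + (-1.4)·(0) + 0.6 = 4.5
h = tanh(z1) = [0.664, 0.9998]
output = (-1.1)·(0.664) + (0.8)·(0.9998) + 0.7 = 0.7694

0.7694


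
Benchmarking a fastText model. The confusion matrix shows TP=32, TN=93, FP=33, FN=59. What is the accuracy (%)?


Accuracy = (TP+TN)/(TP+TN+FP+FN)
= (32+93)/(217)
= 125/217 = 57.6%

57.6%


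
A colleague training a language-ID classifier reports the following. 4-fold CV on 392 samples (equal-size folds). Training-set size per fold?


Fold size = 392/4 = 98
Training per fold = 392 - 98 = 294

294


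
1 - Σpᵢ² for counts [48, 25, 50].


Probabilities: [48/123, 25/123, 50/123] ≈ [0.3902, 0.2033, 0.4065]
Σpᵢ² = (2304 + 625 + 2500)/123² = 5429/15129
Gini = 1 - Σpᵢ² = 1 - 5429/15129 = 0.6412

0.6412


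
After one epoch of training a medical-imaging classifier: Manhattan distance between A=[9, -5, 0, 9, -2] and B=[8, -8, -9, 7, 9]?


d = |9-8| + |-5+ 8| + |0+ 9| + |9-7| + |-2-9|
  = 1 + 3 + 9 + 2 + 11
  = 26

26


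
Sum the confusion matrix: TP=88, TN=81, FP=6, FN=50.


Total = TP + TN + FP + FN
= 88 + 81 + 6 + 50
= 225
(Predicted positive: 94, predicted negative: 131)

225


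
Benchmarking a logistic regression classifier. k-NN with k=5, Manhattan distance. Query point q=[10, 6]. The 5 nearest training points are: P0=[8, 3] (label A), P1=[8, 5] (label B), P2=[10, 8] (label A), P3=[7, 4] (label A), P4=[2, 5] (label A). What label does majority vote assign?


d(q,P0) = 5  (label A)
d(q,P1) = 3  (label B)
d(q,P2) = 2  (label A)
d(q,P3) = 5  (label A)
d(q,P4) = 9  (label A)
Votes: A=4, B=1
Majority → A

A


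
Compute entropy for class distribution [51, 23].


Probabilities: [51/74, 23/74] ≈ [0.6892, 0.3108]
H = -((51/74)·log₂(51/74) + (23/74)·log₂(23/74))
  = 0.8941 bits

0.8941 bits


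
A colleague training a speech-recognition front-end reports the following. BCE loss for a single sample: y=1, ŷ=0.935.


BCE = -[y·ln(p) + (1-y)·ln(1-p)]
= -1·ln(0.935) - 0
= -ln(0.935) = 0.0672

0.0672


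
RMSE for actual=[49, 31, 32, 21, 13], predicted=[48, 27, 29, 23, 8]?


MSE = 55/5 = 11
RMSE = √(55/5) = 3.3166

3.3166


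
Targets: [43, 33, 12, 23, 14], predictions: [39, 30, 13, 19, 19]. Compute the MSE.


Squared errors: (43-39)²=16, (33-30)²=9, (12-13)²=1, (23-19)²=16, (14-19)²=25
Sum = 67
MSE = 67/5 = 67/5

67/5


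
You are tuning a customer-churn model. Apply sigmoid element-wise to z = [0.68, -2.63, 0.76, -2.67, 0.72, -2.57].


σ(0.68) = 1/(1+e^-0.68) = 0.6637
σ(-2.63) = 1/(1+e^2.63) = 0.0672
σ(0.76) = 1/(1+e^-0.76) = 0.6814
σ(-2.67) = 1/(1+e^2.67) = 0.0648
σ(0.72) = 1/(1+e^-0.72) = 0.6726
σ(-2.57) = 1/(1+e^2.57) = 0.0711
result = [0.6637, 0.0672, 0.6814, 0.0648, 0.6726, 0.0711]

[0.6637, 0.0672, 0.6814, 0.0648, 0.6726, 0.0711]


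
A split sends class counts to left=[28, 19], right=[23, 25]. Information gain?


Parent = [51, 44], H_parent = 0.9961
H_left = 0.9734 (n=47), H_right = 0.9987 (n=48)
H_children = (47/95)·0.9734 + (48/95)·0.9987 = 0.9862
IG = 0.9961 - 0.9862 = 0.0099

0.0099


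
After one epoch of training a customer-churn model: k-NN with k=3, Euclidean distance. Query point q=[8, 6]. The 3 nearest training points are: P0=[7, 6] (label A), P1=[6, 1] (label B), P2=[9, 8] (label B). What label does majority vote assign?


d(q,P0) = 1.0  (label A)
d(q,P1) = 5.3852  (label B)
d(q,P2) = 2.2361  (label B)
Votes: A=1, B=2
Majority → B

B


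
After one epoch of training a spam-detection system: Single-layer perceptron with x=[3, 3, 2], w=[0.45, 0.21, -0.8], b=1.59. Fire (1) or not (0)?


z = (3)·(0.45) + (3)·(0.21) + (2)·(-0.8) + 1.59
  = 1.97
step(z) = 1 (z≥0)

1


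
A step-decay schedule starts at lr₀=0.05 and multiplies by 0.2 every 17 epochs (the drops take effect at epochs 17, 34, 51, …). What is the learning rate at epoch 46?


n_drops = ⌊46/17⌋ = 2
lr = 0.05·0.2^2 = 0.05·0.04 = 0.002

0.002


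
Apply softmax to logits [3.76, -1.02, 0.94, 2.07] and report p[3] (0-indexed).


Exponentials: e^3.76=42.9484, e^-1.02=0.3606, e^0.94=2.56, e^2.07=7.9248
Sum = 53.7938
Softmax = [0.7984, 0.0067, 0.0476, 0.1473]
p[3] = 7.9248/53.7938 = 0.1473

0.1473


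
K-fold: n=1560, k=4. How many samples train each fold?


Fold size = 1560/4 = 390
Training per fold = 1560 - 390 = 1170

1170


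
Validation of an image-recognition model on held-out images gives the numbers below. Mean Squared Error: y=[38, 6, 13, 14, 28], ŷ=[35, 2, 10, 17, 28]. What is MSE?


Squared errors: (38-35)²=9, (6-2)²=16, (13-10)²=9, (14-17)²=9, (28-28)²=0
Sum = 43
MSE = 43/5 = 43/5

43/5


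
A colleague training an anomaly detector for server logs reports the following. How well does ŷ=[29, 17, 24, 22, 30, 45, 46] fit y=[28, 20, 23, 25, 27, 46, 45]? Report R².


ȳ = 30.5714
SS_res = Σ(y-ŷ)² = 31
SS_tot = Σ(y-ȳ)² = 665.71
R² = 1 - SS_res/SS_tot = 1 - 0.0466 = 0.9534

0.9534


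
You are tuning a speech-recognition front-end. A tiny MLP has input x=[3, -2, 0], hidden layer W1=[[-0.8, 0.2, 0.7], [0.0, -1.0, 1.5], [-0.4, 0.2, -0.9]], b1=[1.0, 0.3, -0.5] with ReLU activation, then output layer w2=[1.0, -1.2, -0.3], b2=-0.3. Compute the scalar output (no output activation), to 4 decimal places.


z1[0] = (-0.8)·(3) + (0.2)·(-2) + (0.7)·(0) + 1.0 = -1.8
z1[1] = (0.0)·(3) + (-1.0)·(-2) + (1.5)·(0) + 0.3 = 2.3
z1[2] = (-0.4)·(3) + (0.2)·(-2) + (-0.9)·(0) - 0.5 = -2.1
h = ReLU(z1) = [0.0, 2.3, 0.0]
output = (1.0)·(0.0) + (-1.2)·(2.3) + (-0.3)·(0.0) - 0.3 = -3.06

-3.06


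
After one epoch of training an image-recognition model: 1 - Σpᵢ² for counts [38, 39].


Probabilities: [38/77, 39/77] ≈ [0.4935, 0.5065]
Σpᵢ² = (1444 + 1521)/77² = 2965/5929
Gini = 1 - Σpᵢ² = 1 - 2965/5929 = 0.4999

0.4999


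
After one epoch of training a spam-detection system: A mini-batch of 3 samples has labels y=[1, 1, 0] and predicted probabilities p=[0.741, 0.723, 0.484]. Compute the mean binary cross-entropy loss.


L[0] = -ln(0.741) = 0.2998
L[1] = -ln(0.723) = 0.3243
L[2] = -ln(1-0.484) = -ln(0.516) = 0.6616
mean = (0.2998 + 0.3243 + 0.6616)/3 = 0.4286

0.4286


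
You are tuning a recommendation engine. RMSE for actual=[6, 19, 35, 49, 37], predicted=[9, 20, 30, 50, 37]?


MSE = 36/5 = 7.2
RMSE = √(36/5) = 2.6833

2.6833


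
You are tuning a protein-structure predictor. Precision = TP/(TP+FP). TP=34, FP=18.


Precision = TP/(TP+FP)
= 34/(34+18)
= 34/52 = 65.38%

65.38%


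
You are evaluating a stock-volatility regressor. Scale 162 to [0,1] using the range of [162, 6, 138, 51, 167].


min=6, max=167
(162-6)/(167-6) = 156/161 = 0.9689

0.9689


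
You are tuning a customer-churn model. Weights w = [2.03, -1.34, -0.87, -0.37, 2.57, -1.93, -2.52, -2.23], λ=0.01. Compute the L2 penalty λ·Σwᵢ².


‖w‖₂² = (2.03)² + (-1.34)² + (-0.87)² + (-0.37)² + (2.57)² + (-1.93)² + (-2.52)² + (-2.23)²
     = 4.1209 + 1.7956 + 0.7569 + 0.1369 + 6.6049 + 3.7249 + 6.3504 + 4.9729
     = 28.4634
λ·‖w‖₂² = 0.01·28.4634 = 0.284634

0.284634


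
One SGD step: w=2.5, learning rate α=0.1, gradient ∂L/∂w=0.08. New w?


w_new = w - α·∇
= 2.5 - 0.1·0.08
= 2.5 - 0.008
= 2.492

2.492


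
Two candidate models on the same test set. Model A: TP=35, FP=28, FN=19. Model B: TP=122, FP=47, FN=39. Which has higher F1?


Model A: P=35/63=0.5556, R=35/54=0.6481, F1=2PR/(P+R)=2TP/(2TP+FP+FN)=70/117=0.5983
Model B: P=122/169=0.7219, R=122/161=0.7578, F1=2PR/(P+R)=2TP/(2TP+FP+FN)=244/330=0.7394
0.5983 < 0.7394 → Model B

Model B


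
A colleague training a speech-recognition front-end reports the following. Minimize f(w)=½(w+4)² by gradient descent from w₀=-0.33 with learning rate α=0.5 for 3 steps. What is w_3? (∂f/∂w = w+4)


step 1: grad = -0.33+4 = 3.67; w = -0.33 - 0.5·(3.67) = -2.165
step 2: grad = -2.165+4 = 1.835; w = -2.165 - 0.5·(1.835) = -3.0825
step 3: grad = -3.0825+4 = 0.9175; w = -3.0825 - 0.5·(0.9175) = -3.54125

-3.54125


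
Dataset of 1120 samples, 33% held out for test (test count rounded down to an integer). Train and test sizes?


Test = ⌊1120·33/100⌋ = 369
Train = 1120 - 369 = 751

Train: 751, Test: 369


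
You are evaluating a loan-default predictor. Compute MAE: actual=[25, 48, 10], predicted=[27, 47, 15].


Absolute errors: |25-27|=2, |48-47|=1, |10-15|=5
Sum = 8
MAE = 8/3 = 8/3

8/3


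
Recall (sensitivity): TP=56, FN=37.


Recall = TP/(TP+FN)
= 56/(56+37)
= 56/93 = 60.22%

60.22%


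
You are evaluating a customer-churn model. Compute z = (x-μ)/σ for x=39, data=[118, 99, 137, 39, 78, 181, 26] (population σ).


μ = 96.8571, σ = 50.5214
z = (39 - 96.8571)/50.5214 = -1.1452

-1.1452


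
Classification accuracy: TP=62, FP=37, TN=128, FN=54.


Accuracy = (TP+TN)/(TP+TN+FP+FN)
= (62+128)/(281)
= 190/281 = 67.62%

67.62%


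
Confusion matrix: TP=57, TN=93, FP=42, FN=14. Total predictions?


Total = TP + TN + FP + FN
= 57 + 93 + 42 + 14
= 206
(Predicted positive: 99, predicted negative: 107)

206


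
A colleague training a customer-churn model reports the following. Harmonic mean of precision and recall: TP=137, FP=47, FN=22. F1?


Precision = 137/184 = 0.7446
Recall = 137/159 = 0.8616
F1 = 2·P·R/(P+R) = 2·TP/(2·TP+FP+FN) = 274/(274+47+22) = 274/343 = 0.7988

0.7988


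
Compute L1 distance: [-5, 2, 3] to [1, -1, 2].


d = |-5-1| + |2+ 1| + |3-2|
  = 6 + 3 + 1
  = 10

10


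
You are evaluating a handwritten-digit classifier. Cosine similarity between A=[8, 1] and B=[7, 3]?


A·B = 8·7 + 1·3 = 59
‖A‖ = √65 = 8.0623, ‖B‖ = √58 = 7.6158
cos = 59/(√65·√58) = 59/√3770 = 0.9609

0.9609


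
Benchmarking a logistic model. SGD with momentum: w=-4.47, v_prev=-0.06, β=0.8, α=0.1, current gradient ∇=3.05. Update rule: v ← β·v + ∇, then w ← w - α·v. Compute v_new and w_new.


v_new = 0.8·-0.06 + 3.05 = -0.048 + 3.05 = 3.002
w_new = -4.47 - 0.1·3.002 = -4.47 - 0.3002 = -4.7702

v_new=3.002, w_new=-4.7702


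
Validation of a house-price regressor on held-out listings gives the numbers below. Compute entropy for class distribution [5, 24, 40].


Probabilities: [5/69, 24/69, 40/69] ≈ [0.0725, 0.3478, 0.5797]
H = -((5/69)·log₂(5/69) + (24/69)·log₂(24/69) + (40/69)·log₂(40/69))
  = 1.2603 bits

1.2603 bits


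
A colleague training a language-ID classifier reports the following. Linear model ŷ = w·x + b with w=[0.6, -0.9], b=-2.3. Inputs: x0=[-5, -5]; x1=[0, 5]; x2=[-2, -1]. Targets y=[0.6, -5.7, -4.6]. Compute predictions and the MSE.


ŷ0 = (0.6)·(-5) + (-0.9)·(-5) - 2.3 = -0.8
ŷ1 = (0.6)·(0) + (-0.9)·(5) - 2.3 = -6.8
ŷ2 = (0.6)·(-2) + (-0.9)·(-1) - 2.3 = -2.6
errors² = [1.96, 1.21, 4.0]
MSE = 7.1700/3 = 2.39

2.39


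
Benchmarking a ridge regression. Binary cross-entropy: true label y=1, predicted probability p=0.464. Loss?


BCE = -[y·ln(p) + (1-y)·ln(1-p)]
= -1·ln(0.464) - 0
= -ln(0.464) = 0.7679

0.7679


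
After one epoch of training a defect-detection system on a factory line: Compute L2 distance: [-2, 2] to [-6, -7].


d = √((-2+ 6)² + (2+ 7)²)
  = √(16 + 81)
  = √97 = 9.8489

9.8489


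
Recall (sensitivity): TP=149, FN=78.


Recall = TP/(TP+FN)
= 149/(149+78)
= 149/227 = 65.64%

65.64%


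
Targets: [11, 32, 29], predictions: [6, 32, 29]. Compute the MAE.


Absolute errors: |11-6|=5, |32-32|=0, |29-29|=0
Sum = 5
MAE = 5/3 = 5/3

5/3


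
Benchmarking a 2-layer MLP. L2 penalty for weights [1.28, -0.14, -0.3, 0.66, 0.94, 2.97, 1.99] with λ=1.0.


‖w‖₂² = (1.28)² + (-0.14)² + (-0.3)² + (0.66)² + (0.94)² + (2.97)² + (1.99)²
     = 1.6384 + 0.0196 + 0.09 + 0.4356 + 0.8836 + 8.8209 + 3.9601
     = 15.8482
λ·‖w‖₂² = 1.0·15.8482 = 15.8482

15.8482


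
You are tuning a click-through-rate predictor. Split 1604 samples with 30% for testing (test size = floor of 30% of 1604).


Test = ⌊1604·30/100⌋ = 481
Train = 1604 - 481 = 1123

Train: 1123, Test: 481


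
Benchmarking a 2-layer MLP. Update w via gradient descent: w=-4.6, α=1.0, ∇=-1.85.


w_new = w - α·∇
= -4.6 - 1.0·-1.85
= -4.6 + 1.85
= -2.75

-2.75


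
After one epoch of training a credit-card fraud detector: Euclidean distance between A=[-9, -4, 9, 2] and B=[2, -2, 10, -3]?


d = √((-9-2)² + (-4+ 2)² + (9-10)² + (2+ 3)²)
  = √(121 + 4 + 1 + 25)
  = √151 = 12.2882

12.2882


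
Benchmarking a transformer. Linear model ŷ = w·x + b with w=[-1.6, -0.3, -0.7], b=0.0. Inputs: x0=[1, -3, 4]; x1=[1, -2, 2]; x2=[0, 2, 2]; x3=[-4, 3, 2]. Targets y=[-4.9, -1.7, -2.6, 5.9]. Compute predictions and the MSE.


ŷ0 = (-1.6)·(1) + (-0.3)·(-3) + (-0.7)·(4) + 0.0 = -3.5
ŷ1 = (-1.6)·(1) + (-0.3)·(-2) + (-0.7)·(2) + 0.0 = -2.4
ŷ2 = (-1.6)·(0) + (-0.3)·(2) + (-0.7)·(2) + 0.0 = -2.0
ŷ3 = (-1.6)·(-4) + (-0.3)·(3) + (-0.7)·(2) + 0.0 = 4.1
errors² = [1.96, 0.49, 0.36, 3.24]
MSE = 6.0500/4 = 1.5125

1.5125


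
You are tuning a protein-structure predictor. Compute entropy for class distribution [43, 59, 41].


Probabilities: [43/143, 59/143, 41/143] ≈ [0.3007, 0.4126, 0.2867]
H = -((43/143)·log₂(43/143) + (59/143)·log₂(59/143) + (41/143)·log₂(41/143))
  = 1.565 bits

1.565 bits


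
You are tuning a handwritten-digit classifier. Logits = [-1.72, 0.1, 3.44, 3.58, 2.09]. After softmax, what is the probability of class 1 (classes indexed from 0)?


Exponentials: e^-1.72=0.1791, e^0.1=1.1052, e^3.44=31.187, e^3.58=35.8735, e^2.09=8.0849
Sum = 76.4297
Softmax = [0.0023, 0.0145, 0.408, 0.4694, 0.1058]
p[1] = 1.1052/76.4297 = 0.0145

0.0145


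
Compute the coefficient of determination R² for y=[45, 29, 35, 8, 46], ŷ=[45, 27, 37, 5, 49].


ȳ = 32.6
SS_res = Σ(y-ŷ)² = 26
SS_tot = Σ(y-ȳ)² = 957.2
R² = 1 - SS_res/SS_tot = 1 - 0.0272 = 0.9728

0.9728


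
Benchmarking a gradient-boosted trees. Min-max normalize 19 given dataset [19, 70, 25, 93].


min=19, max=93
(19-19)/(93-19) = 0/74 = 0.0

0.0


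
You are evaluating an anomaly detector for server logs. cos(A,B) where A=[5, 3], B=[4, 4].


A·B = 5·4 + 3·4 = 32
‖A‖ = √34 = 5.831, ‖B‖ = √32 = 5.6569
cos = 32/(√34·√32) = 32/√1088 = 0.9701

0.9701


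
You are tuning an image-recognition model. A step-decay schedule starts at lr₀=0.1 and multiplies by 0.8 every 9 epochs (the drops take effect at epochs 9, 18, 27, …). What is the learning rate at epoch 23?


n_drops = ⌊23/9⌋ = 2
lr = 0.1·0.8^2 = 0.1·0.64 = 0.064

0.064


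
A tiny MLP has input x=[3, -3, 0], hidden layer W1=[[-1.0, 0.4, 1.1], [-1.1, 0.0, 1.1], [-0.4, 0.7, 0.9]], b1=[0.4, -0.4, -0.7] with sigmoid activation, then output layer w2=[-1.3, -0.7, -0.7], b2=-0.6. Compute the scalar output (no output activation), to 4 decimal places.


z1[0] = (-1.0)·(3) + (0.4)·(-3) + (1.1)·(0) + 0.4 = -3.8
z1[1] = (-1.1)·(3) + (0.0)·(-3) + (1.1)·(0) - 0.4 = -3.7
z1[2] = (-0.4)·(3) + (0.7)·(-3) + (0.9)·(0) - 0.7 = -4.0
h = sigmoid(z1) = [0.0219, 0.0241, 0.018]
output = (-1.3)·(0.0219) + (-0.7)·(0.0241) + (-0.7)·(0.018) - 0.6 = -0.6579

-0.6579


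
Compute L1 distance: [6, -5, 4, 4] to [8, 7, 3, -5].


d = |6-8| + |-5-7| + |4-3| + |4+ 5|
  = 2 + 12 + 1 + 9
  = 24

24


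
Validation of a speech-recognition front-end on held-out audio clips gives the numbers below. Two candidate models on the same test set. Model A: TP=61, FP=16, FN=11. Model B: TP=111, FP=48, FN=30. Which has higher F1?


Model A: P=61/77=0.7922, R=61/72=0.8472, F1=2PR/(P+R)=2TP/(2TP+FP+FN)=122/149=0.8188
Model B: P=111/159=0.6981, R=111/141=0.7872, F1=2PR/(P+R)=2TP/(2TP+FP+FN)=222/300=0.74
0.8188 > 0.74 → Model A

Model A


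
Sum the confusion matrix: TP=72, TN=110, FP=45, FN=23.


Total = TP + TN + FP + FN
= 72 + 110 + 45 + 23
= 250
(Predicted positive: 117, predicted negative: 133)

250


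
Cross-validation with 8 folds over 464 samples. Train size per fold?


Fold size = 464/8 = 58
Training per fold = 464 - 58 = 406

406


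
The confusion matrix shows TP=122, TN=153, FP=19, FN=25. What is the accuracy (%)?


Accuracy = (TP+TN)/(TP+TN+FP+FN)
= (122+153)/(319)
= 275/319 = 86.21%

86.21%


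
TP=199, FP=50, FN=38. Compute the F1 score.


Precision = 199/249 = 0.7992
Recall = 199/237 = 0.8397
F1 = 2·P·R/(P+R) = 2·TP/(2·TP+FP+FN) = 398/(398+50+38) = 398/486 = 0.8189

0.8189


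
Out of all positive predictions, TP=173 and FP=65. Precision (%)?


Precision = TP/(TP+FP)
= 173/(173+65)
= 173/238 = 72.69%

72.69%


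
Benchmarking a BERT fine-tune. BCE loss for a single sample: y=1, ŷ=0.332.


BCE = -[y·ln(p) + (1-y)·ln(1-p)]
= -1·ln(0.332) - 0
= -ln(0.332) = 1.1026

1.1026


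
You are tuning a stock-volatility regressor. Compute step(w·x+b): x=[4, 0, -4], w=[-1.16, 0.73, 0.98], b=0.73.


z = (4)·(-1.16) + (0)·(0.73) + (-4)·(0.98) + 0.73
  = -7.83
step(z) = 0 (z<0)

0


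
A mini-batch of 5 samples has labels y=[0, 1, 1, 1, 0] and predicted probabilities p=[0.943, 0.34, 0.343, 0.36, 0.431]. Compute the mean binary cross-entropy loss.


L[0] = -ln(1-0.943) = -ln(0.057) = 2.8647
L[1] = -ln(0.34) = 1.0788
L[2] = -ln(0.343) = 1.07
L[3] = -ln(0.36) = 1.0217
L[4] = -ln(1-0.431) = -ln(0.569) = 0.5639
mean = (2.8647 + 1.0788 + 1.07 + 1.0217 + 0.5639)/5 = 1.3198

1.3198


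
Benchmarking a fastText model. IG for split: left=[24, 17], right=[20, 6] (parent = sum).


Parent = [44, 23], H_parent = 0.9279
H_left = 0.9789 (n=41), H_right = 0.7793 (n=26)
H_children = (41/67)·0.9789 + (26/67)·0.7793 = 0.9014
IG = 0.9279 - 0.9014 = 0.0265

0.0265


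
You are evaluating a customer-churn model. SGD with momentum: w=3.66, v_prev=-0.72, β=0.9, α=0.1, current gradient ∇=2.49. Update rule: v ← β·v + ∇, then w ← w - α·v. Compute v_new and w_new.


v_new = 0.9·-0.72 + 2.49 = -0.648 + 2.49 = 1.842
w_new = 3.66 - 0.1·1.842 = 3.66 - 0.1842 = 3.4758

v_new=1.842, w_new=3.4758


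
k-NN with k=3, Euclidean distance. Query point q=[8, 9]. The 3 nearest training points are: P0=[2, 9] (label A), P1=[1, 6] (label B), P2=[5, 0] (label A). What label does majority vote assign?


d(q,P0) = 6.0  (label A)
d(q,P1) = 7.6158  (label B)
d(q,P2) = 9.4868  (label A)
Votes: A=2, B=1
Majority → A

A


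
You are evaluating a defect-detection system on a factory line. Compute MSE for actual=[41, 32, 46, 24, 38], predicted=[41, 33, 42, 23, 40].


Squared errors: (41-41)²=0, (32-33)²=1, (46-42)²=16, (24-23)²=1, (38-40)²=4
Sum = 22
MSE = 22/5 = 22/5

22/5


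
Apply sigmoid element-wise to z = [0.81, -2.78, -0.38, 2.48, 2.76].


σ(0.81) = 1/(1+e^-0.81) = 0.6921
σ(-2.78) = 1/(1+e^2.78) = 0.0584
σ(-0.38) = 1/(1+e^0.38) = 0.4061
σ(2.48) = 1/(1+e^-2.48) = 0.9227
σ(2.76) = 1/(1+e^-2.76) = 0.9405
result = [0.6921, 0.0584, 0.4061, 0.9227, 0.9405]

[0.6921, 0.0584, 0.4061, 0.9227, 0.9405]


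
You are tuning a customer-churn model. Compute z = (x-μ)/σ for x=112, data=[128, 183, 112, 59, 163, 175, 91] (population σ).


μ = 130.1429, σ = 42.7833
z = (112 - 130.1429)/42.7833 = -0.4241

-0.4241


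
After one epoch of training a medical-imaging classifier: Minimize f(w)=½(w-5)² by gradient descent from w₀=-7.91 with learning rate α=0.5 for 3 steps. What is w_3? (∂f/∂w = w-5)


step 1: grad = -7.91-5 = -12.91; w = -7.91 - 0.5·(-12.91) = -1.455
step 2: grad = -1.455-5 = -6.455; w = -1.455 - 0.5·(-6.455) = 1.7725
step 3: grad = 1.7725-5 = -3.2275; w = 1.7725 - 0.5·(-3.2275) = 3.38625

3.38625


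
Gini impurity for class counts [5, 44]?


Probabilities: [5/49, 44/49] ≈ [0.102, 0.898]
Σpᵢ² = (25 + 1936)/49² = 1961/2401
Gini = 1 - Σpᵢ² = 1 - 1961/2401 = 0.1833

0.1833


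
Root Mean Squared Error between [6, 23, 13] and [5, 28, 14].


MSE = 27/3 = 9
RMSE = √(27/3) = 3.0

3.0


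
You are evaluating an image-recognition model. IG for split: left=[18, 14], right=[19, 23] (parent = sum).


Parent = [37, 37], H_parent = 1
H_left = 0.9887 (n=32), H_right = 0.9934 (n=42)
H_children = (32/74)·0.9887 + (42/74)·0.9934 = 0.9914
IG = 1 - 0.9914 = 0.0086

0.0086


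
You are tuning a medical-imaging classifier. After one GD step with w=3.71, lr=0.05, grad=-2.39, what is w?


w_new = w - α·∇
= 3.71 - 0.05·-2.39
= 3.71 + 0.1195
= 3.8295

3.8295


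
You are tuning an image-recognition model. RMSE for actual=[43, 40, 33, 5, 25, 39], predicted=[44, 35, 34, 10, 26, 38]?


MSE = 54/6 = 9
RMSE = √(54/6) = 3.0

3.0


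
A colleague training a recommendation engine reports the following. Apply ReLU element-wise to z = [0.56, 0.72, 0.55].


ReLU(0.56) = max(0, 0.56) = 0.56
ReLU(0.72) = max(0, 0.72) = 0.72
ReLU(0.55) = max(0, 0.55) = 0.55
result = [0.56, 0.72, 0.55]

[0.56, 0.72, 0.55]


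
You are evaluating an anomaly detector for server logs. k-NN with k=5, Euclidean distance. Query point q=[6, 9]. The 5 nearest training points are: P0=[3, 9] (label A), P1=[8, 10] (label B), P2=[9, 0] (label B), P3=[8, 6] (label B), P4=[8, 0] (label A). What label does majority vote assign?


d(q,P0) = 3.0  (label A)
d(q,P1) = 2.2361  (label B)
d(q,P2) = 9.4868  (label B)
d(q,P3) = 3.6056  (label B)
d(q,P4) = 9.2195  (label A)
Votes: A=2, B=3
Majority → B

B


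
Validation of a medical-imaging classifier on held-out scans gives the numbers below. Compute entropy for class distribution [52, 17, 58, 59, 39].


Probabilities: [52/225, 17/225, 58/225, 59/225, 39/225] ≈ [0.2311, 0.0756, 0.2578, 0.2622, 0.1733]
H = -((52/225)·log₂(52/225) + (17/225)·log₂(17/225) + (58/225)·log₂(58/225) + (59/225)·log₂(59/225) + (39/225)·log₂(39/225))
  = 2.2188 bits

2.2188 bits


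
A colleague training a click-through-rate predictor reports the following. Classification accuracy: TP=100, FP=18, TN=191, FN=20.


Accuracy = (TP+TN)/(TP+TN+FP+FN)
= (100+191)/(329)
= 291/329 = 88.45%

88.45%


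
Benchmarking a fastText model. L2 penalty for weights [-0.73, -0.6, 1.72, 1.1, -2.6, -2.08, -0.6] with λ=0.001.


‖w‖₂² = (-0.73)² + (-0.6)² + (1.72)² + (1.1)² + (-2.6)² + (-2.08)² + (-0.6)²
     = 0.5329 + 0.36 + 2.9584 + 1.21 + 6.76 + 4.3264 + 0.36
     = 16.5077
λ·‖w‖₂² = 0.001·16.5077 = 0.016508

0.016508


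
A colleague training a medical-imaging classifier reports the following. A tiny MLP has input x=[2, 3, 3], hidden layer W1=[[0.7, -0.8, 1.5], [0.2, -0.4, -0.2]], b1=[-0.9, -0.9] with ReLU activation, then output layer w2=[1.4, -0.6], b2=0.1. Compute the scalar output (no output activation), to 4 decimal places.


z1[0] = (0.7)·(2) + (-0.8)·(3) + (1.5)·(3) - 0.9 = 2.6
z1[1] = (0.2)·(2) + (-0.4)·(3) + (-0.2)·(3) - 0.9 = -2.3
h = ReLU(z1) = [2.6, 0.0]
output = (1.4)·(2.6) + (-0.6)·(0.0) + 0.1 = 3.74

3.74


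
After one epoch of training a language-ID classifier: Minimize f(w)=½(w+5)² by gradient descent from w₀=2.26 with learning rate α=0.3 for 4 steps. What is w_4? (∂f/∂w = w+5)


step 1: grad = 2.26+5 = 7.26; w = 2.26 - 0.3·(7.26) = 0.082
step 2: grad = 0.082+5 = 5.082; w = 0.082 - 0.3·(5.082) = -1.4426
step 3: grad = -1.4426+5 = 3.5574; w = -1.4426 - 0.3·(3.5574) = -2.50982
step 4: grad = -2.50982+5 = 2.49018; w = -2.50982 - 0.3·(2.49018) = -3.256874

-3.256874


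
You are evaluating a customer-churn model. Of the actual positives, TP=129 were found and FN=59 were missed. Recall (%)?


Recall = TP/(TP+FN)
= 129/(129+59)
= 129/188 = 68.62%

68.62%


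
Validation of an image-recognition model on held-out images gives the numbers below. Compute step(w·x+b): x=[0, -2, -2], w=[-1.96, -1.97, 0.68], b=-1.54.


z = (0)·(-1.96) + (-2)·(-1.97) + (-2)·(0.68) - 1.54
  = 1.04
step(z) = 1 (z≥0)

1


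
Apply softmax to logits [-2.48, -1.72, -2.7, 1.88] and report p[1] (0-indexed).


Exponentials: e^-2.48=0.0837, e^-1.72=0.1791, e^-2.7=0.0672, e^1.88=6.5535
Sum = 6.8835
Softmax = [0.0122, 0.026, 0.0098, 0.9521]
p[1] = 0.1791/6.8835 = 0.026

0.026


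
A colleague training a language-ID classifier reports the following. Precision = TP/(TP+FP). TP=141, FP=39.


Precision = TP/(TP+FP)
= 141/(141+39)
= 141/180 = 78.33%

78.33%


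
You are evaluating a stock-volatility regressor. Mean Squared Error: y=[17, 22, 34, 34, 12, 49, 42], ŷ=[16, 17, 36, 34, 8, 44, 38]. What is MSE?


Squared errors: (17-16)²=1, (22-17)²=25, (34-36)²=4, (34-34)²=0, (12-8)²=16, (49-44)²=25, (42-38)²=16
Sum = 87
MSE = 87/7 = 87/7

87/7


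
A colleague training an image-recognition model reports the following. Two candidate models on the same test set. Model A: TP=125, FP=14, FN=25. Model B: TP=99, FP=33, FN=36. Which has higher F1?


Model A: P=125/139=0.8993, R=125/150=0.8333, F1=2PR/(P+R)=2TP/(2TP+FP+FN)=250/289=0.8651
Model B: P=99/132=0.75, R=99/135=0.7333, F1=2PR/(P+R)=2TP/(2TP+FP+FN)=198/267=0.7416
0.8651 > 0.7416 → Model A

Model A


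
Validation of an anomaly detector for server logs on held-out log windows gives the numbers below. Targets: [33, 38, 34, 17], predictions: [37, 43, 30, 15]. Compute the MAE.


Absolute errors: |33-37|=4, |38-43|=5, |34-30|=4, |17-15|=2
Sum = 15
MAE = 15/4 = 15/4

15/4


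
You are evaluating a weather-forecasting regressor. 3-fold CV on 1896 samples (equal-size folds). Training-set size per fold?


Fold size = 1896/3 = 632
Training per fold = 1896 - 632 = 1264

1264


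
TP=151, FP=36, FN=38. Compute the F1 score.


Precision = 151/187 = 0.8075
Recall = 151/189 = 0.7989
F1 = 2·P·R/(P+R) = 2·TP/(2·TP+FP+FN) = 302/(302+36+38) = 302/376 = 0.8032

0.8032


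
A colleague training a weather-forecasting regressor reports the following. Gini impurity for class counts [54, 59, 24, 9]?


Probabilities: [54/146, 59/146, 24/146, 9/146] ≈ [0.3699, 0.4041, 0.1644, 0.0616]
Σpᵢ² = (2916 + 3481 + 576 + 81)/146² = 7054/21316
Gini = 1 - Σpᵢ² = 1 - 7054/21316 = 0.6691

0.6691


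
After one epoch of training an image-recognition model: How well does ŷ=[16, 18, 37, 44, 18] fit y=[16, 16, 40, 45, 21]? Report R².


ȳ = 27.6
SS_res = Σ(y-ŷ)² = 23
SS_tot = Σ(y-ȳ)² = 769.2
R² = 1 - SS_res/SS_tot = 1 - 0.0299 = 0.9701

0.9701


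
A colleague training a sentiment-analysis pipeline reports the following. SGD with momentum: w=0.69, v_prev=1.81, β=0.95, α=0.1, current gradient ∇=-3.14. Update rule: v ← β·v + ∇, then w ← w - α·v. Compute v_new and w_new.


v_new = 0.95·1.81 - 3.14 = 1.7195 - 3.14 = -1.4205
w_new = 0.69 - 0.1·-1.4205 = 0.69 + 0.14205 = 0.83205

v_new=-1.4205, w_new=0.83205


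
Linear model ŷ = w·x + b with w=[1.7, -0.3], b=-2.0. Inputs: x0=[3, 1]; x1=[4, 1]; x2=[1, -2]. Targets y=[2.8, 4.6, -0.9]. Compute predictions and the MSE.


ŷ0 = (1.7)·(3) + (-0.3)·(1) - 2.0 = 2.8
ŷ1 = (1.7)·(4) + (-0.3)·(1) - 2.0 = 4.5
ŷ2 = (1.7)·(1) + (-0.3)·(-2) - 2.0 = 0.3
errors² = [0.0, 0.01, 1.44]
MSE = 1.4500/3 = 0.4833

0.4833


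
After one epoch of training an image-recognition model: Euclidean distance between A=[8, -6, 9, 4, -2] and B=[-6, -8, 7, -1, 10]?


d = √((8+ 6)² + (-6+ 8)² + (9-7)² + (4+ 1)² + (-2-10)²)
  = √(196 + 4 + 4 + 25 + 144)
  = √373 = 19.3132

19.3132


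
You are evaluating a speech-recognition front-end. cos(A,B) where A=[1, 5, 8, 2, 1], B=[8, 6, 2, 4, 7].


A·B = 1·8 + 5·6 + 8·2 + 2·4 + 1·7 = 69
‖A‖ = √95 = 9.7468, ‖B‖ = √169 = 13
cos = 69/(√95·√169) = 69/√16055 = 0.5446

0.5446


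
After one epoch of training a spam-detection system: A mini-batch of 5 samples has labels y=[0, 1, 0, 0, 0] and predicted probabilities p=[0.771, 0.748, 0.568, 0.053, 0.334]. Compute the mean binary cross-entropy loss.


L[0] = -ln(1-0.771) = -ln(0.229) = 1.474
L[1] = -ln(0.748) = 0.2904
L[2] = -ln(1-0.568) = -ln(0.432) = 0.8393
L[3] = -ln(1-0.053) = -ln(0.947) = 0.0545
L[4] = -ln(1-0.334) = -ln(0.666) = 0.4065
mean = (1.474 + 0.2904 + 0.8393 + 0.0545 + 0.4065)/5 = 0.6129

0.6129


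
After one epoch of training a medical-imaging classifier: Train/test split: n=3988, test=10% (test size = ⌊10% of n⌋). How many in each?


Test = ⌊3988·10/100⌋ = 398
Train = 3988 - 398 = 3590

Train: 3590, Test: 398


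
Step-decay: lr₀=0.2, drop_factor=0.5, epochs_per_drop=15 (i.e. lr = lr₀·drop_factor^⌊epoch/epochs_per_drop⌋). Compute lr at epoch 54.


n_drops = ⌊54/15⌋ = 3
lr = 0.2·0.5^3 = 0.2·0.125 = 0.025

0.025


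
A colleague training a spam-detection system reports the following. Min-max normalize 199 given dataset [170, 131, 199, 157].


min=131, max=199
(199-131)/(199-131) = 68/68 = 1.0

1.0


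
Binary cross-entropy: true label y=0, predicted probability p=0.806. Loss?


BCE = -[y·ln(p) + (1-y)·ln(1-p)]
= -0 - 1·ln(1-0.806)
= -ln(0.194) = 1.6399

1.6399


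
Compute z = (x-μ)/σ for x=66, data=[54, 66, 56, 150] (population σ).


μ = 81.5, σ = 39.8089
z = (66 - 81.5)/39.8089 = -0.3894

-0.3894


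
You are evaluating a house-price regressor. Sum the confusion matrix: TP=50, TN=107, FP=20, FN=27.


Total = TP + TN + FP + FN
= 50 + 107 + 20 + 27
= 204
(Predicted positive: 70, predicted negative: 134)

204


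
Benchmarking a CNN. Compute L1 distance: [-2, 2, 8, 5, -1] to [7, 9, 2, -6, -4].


d = |-2-7| + |2-9| + |8-2| + |5+ 6| + |-1+ 4|
  = 9 + 7 + 6 + 11 + 3
  = 36

36


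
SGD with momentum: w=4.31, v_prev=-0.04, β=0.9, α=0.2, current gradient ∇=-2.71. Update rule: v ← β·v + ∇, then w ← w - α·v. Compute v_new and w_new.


v_new = 0.9·-0.04 - 2.71 = -0.036 - 2.71 = -2.746
w_new = 4.31 - 0.2·-2.746 = 4.31 + 0.5492 = 4.8592

v_new=-2.746, w_new=4.8592


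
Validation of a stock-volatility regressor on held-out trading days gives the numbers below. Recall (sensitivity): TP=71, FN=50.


Recall = TP/(TP+FN)
= 71/(71+50)
= 71/121 = 58.68%

58.68%


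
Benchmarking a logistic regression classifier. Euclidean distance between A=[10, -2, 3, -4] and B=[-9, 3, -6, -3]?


d = √((10+ 9)² + (-2-3)² + (3+ 6)² + (-4+ 3)²)
  = √(361 + 25 + 81 + 1)
  = √468 = 21.6333

21.6333


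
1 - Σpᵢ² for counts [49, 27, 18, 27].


Probabilities: [49/121, 27/121, 18/121, 27/121] ≈ [0.405, 0.2231, 0.1488, 0.2231]
Σpᵢ² = (2401 + 729 + 324 + 729)/121² = 4183/14641
Gini = 1 - Σpᵢ² = 1 - 4183/14641 = 0.7143

0.7143


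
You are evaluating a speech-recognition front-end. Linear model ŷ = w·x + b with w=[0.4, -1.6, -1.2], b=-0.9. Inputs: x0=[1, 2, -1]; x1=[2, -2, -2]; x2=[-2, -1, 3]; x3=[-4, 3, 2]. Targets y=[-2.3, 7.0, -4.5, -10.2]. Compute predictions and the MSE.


ŷ0 = (0.4)·(1) + (-1.6)·(2) + (-1.2)·(-1) - 0.9 = -2.5
ŷ1 = (0.4)·(2) + (-1.6)·(-2) + (-1.2)·(-2) - 0.9 = 5.5
ŷ2 = (0.4)·(-2) + (-1.6)·(-1) + (-1.2)·(3) - 0.9 = -3.7
ŷ3 = (0.4)·(-4) + (-1.6)·(3) + (-1.2)·(2) - 0.9 = -9.7
errors² = [0.04, 2.25, 0.64, 0.25]
MSE = 3.1800/4 = 0.795

0.795


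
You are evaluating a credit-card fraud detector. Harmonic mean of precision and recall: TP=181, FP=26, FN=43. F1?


Precision = 181/207 = 0.8744
Recall = 181/224 = 0.808
F1 = 2·P·R/(P+R) = 2·TP/(2·TP+FP+FN) = 362/(362+26+43) = 362/431 = 0.8399

0.8399


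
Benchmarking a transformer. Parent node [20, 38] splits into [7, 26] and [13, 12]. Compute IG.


Parent = [20, 38], H_parent = 0.9294
H_left = 0.7455 (n=33), H_right = 0.9988 (n=25)
H_children = (33/58)·0.7455 + (25/58)·0.9988 = 0.8547
IG = 0.9294 - 0.8547 = 0.0747

0.0747


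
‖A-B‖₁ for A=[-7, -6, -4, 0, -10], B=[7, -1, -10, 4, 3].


d = |-7-7| + |-6+ 1| + |-4+ 10| + |0-4| + |-10-3|
  = 14 + 5 + 6 + 4 + 13
  = 42

42


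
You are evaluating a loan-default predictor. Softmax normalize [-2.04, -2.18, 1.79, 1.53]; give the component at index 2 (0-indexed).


Exponentials: e^-2.04=0.13, e^-2.18=0.113, e^1.79=5.9895, e^1.53=4.6182
Sum = 10.8507
Softmax = [0.012, 0.0104, 0.552, 0.4256]
p[2] = 5.9895/10.8507 = 0.552

0.552


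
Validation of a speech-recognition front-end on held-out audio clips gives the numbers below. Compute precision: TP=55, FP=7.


Precision = TP/(TP+FP)
= 55/(55+7)
= 55/62 = 88.71%

88.71%


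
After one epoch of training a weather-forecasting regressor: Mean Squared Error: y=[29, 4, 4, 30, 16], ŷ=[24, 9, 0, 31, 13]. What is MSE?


Squared errors: (29-24)²=25, (4-9)²=25, (4-0)²=16, (30-31)²=1, (16-13)²=9
Sum = 76
MSE = 76/5 = 76/5

76/5


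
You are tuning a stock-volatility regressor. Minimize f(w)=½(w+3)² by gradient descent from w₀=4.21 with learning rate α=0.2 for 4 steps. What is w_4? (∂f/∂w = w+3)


step 1: grad = 4.21+3 = 7.21; w = 4.21 - 0.2·(7.21) = 2.768
step 2: grad = 2.768+3 = 5.768; w = 2.768 - 0.2·(5.768) = 1.6144
step 3: grad = 1.6144+3 = 4.6144; w = 1.6144 - 0.2·(4.6144) = 0.69152
step 4: grad = 0.69152+3 = 3.69152; w = 0.69152 - 0.2·(3.69152) = -0.046784

-0.046784


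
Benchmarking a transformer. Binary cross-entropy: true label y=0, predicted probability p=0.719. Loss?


BCE = -[y·ln(p) + (1-y)·ln(1-p)]
= -0 - 1·ln(1-0.719)
= -ln(0.281) = 1.2694

1.2694


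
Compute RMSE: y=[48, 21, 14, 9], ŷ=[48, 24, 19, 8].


MSE = 35/4 = 8.75
RMSE = √(35/4) = 2.958

2.958


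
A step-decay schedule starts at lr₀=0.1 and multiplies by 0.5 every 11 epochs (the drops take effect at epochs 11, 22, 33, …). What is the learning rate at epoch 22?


n_drops = ⌊22/11⌋ = 2
lr = 0.1·0.5^2 = 0.1·0.25 = 0.025

0.025


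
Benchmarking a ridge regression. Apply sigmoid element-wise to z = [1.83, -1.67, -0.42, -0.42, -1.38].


σ(1.83) = 1/(1+e^-1.83) = 0.8618
σ(-1.67) = 1/(1+e^1.67) = 0.1584
σ(-0.42) = 1/(1+e^0.42) = 0.3965
σ(-0.42) = 1/(1+e^0.42) = 0.3965
σ(-1.38) = 1/(1+e^1.38) = 0.201
result = [0.8618, 0.1584, 0.3965, 0.3965, 0.201]

[0.8618, 0.1584, 0.3965, 0.3965, 0.201]


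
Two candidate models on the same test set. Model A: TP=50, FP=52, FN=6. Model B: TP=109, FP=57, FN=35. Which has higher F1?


Model A: P=50/102=0.4902, R=50/56=0.8929, F1=2PR/(P+R)=2TP/(2TP+FP+FN)=100/158=0.6329
Model B: P=109/166=0.6566, R=109/144=0.7569, F1=2PR/(P+R)=2TP/(2TP+FP+FN)=218/310=0.7032
0.6329 < 0.7032 → Model B

Model B


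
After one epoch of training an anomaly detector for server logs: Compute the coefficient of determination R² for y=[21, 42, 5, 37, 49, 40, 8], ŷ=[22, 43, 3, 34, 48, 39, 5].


ȳ = 28.8571
SS_res = Σ(y-ŷ)² = 26
SS_tot = Σ(y-ȳ)² = 1834.86
R² = 1 - SS_res/SS_tot = 1 - 0.0142 = 0.9858

0.9858


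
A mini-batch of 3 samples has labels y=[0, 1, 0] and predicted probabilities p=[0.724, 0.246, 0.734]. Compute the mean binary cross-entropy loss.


L[0] = -ln(1-0.724) = -ln(0.276) = 1.2874
L[1] = -ln(0.246) = 1.4024
L[2] = -ln(1-0.734) = -ln(0.266) = 1.3243
mean = (1.2874 + 1.4024 + 1.3243)/3 = 1.338

1.338


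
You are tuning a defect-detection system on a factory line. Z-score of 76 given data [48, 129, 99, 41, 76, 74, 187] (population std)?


μ = 93.4286, σ = 47.1255
z = (76 - 93.4286)/47.1255 = -0.3698

-0.3698


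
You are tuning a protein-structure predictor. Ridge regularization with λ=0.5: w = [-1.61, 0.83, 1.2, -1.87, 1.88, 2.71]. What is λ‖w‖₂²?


‖w‖₂² = (-1.61)² + (0.83)² + (1.2)² + (-1.87)² + (1.88)² + (2.71)²
     = 2.5921 + 0.6889 + 1.44 + 3.4969 + 3.5344 + 7.3441
     = 19.0964
λ·‖w‖₂² = 0.5·19.0964 = 9.5482

9.5482


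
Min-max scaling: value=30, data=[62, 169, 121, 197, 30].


min=30, max=197
(30-30)/(197-30) = 0/167 = 0.0

0.0


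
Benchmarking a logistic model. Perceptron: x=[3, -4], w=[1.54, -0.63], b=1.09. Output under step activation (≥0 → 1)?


z = (3)·(1.54) + (-4)·(-0.63) + 1.09
  = 8.23
step(z) = 1 (z≥0)

1


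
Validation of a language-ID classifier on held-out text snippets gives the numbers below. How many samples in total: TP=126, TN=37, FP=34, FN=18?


Total = TP + TN + FP + FN
= 126 + 37 + 34 + 18
= 215
(Predicted positive: 160, predicted negative: 55)

215


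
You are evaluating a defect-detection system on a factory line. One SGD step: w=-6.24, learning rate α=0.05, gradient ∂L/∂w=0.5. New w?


w_new = w - α·∇
= -6.24 - 0.05·0.5
= -6.24 - 0.025
= -6.265

-6.265


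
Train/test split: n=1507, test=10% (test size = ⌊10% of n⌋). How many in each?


Test = ⌊1507·10/100⌋ = 150
Train = 1507 - 150 = 1357

Train: 1357, Test: 150


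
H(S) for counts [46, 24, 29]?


Probabilities: [46/99, 24/99, 29/99] ≈ [0.4646, 0.2424, 0.2929]
H = -((46/99)·log₂(46/99) + (24/99)·log₂(24/99) + (29/99)·log₂(29/99))
  = 1.5283 bits

1.5283 bits


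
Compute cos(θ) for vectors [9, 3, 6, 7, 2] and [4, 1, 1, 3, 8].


A·B = 9·4 + 3·1 + 6·1 + 7·3 + 2·8 = 82
‖A‖ = √179 = 13.3791, ‖B‖ = √91 = 9.5394
cos = 82/(√179·√91) = 82/√16289 = 0.6425

0.6425


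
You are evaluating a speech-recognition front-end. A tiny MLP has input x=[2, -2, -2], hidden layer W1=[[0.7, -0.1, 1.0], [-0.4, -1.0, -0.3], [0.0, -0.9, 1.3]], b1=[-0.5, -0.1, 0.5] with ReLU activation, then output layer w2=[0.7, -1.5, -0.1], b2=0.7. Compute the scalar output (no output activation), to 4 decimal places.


z1[0] = (0.7)·(2) + (-0.1)·(-2) + (1.0)·(-2) - 0.5 = -0.9
z1[1] = (-0.4)·(2) + (-1.0)·(-2) + (-0.3)·(-2) - 0.1 = 1.7
z1[2] = (0.0)·(2) + (-0.9)·(-2) + (1.3)·(-2) + 0.5 = -0.3
h = ReLU(z1) = [0.0, 1.7, 0.0]
output = (0.7)·(0.0) + (-1.5)·(1.7) + (-0.1)·(0.0) + 0.7 = -1.85

-1.85


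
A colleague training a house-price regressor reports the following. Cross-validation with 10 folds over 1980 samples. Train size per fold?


Fold size = 1980/10 = 198
Training per fold = 1980 - 198 = 1782

1782


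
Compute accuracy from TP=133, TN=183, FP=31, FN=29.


Accuracy = (TP+TN)/(TP+TN+FP+FN)
= (133+183)/(376)
= 316/376 = 84.04%

84.04%


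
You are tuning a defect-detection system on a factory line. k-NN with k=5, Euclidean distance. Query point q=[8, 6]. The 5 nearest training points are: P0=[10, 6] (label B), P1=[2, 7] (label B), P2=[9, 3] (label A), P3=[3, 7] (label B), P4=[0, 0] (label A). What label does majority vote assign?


d(q,P0) = 2.0  (label B)
d(q,P1) = 6.0828  (label B)
d(q,P2) = 3.1623  (label A)
d(q,P3) = 5.099  (label B)
d(q,P4) = 10.0  (label A)
Votes: A=2, B=3
Majority → B

B
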